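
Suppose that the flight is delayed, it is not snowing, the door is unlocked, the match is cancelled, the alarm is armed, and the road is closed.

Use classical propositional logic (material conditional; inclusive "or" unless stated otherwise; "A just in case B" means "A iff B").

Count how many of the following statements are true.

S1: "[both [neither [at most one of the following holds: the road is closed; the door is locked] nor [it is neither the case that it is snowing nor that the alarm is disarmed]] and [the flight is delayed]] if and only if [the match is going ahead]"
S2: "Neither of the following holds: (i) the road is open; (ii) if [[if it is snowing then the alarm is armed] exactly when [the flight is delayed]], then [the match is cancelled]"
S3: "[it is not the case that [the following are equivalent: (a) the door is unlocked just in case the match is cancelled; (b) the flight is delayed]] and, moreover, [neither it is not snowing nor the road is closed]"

1

Let G = "the road is closed" (T), N = "the door is locked" (F), Q = "it is snowing" (F), P = "the alarm is armed" (T), M = "the flight is delayed" (T), H = "the match is cancelled" (T).

S1: Parsed as (((G ↑ N) ↓ (Q ↓ ¬P)) ∧ M) ↔ ¬H

G ↑ N = T ↑ F = T
¬P = ¬T = F
Q ↓ ¬P = F ↓ F = T
(G ↑ N) ↓ (Q ↓ ¬P) = T ↓ T = F
((G ↑ N) ↓ (Q ↓ ¬P)) ∧ M = F ∧ T = F
¬H = ¬T = F
(((G ↑ N) ↓ (Q ↓ ¬P)) ∧ M) ↔ ¬H = F ↔ F = T
Thus S1 is true.

S2: This is ¬G ↓ (((Q → P) ↔ M) → H).

¬G = ¬T = F
Q → P = F → T = T
(Q → P) ↔ M = T ↔ T = T
((Q → P) ↔ M) → H = T → T = T
¬G ↓ (((Q → P) ↔ M) → H) = F ↓ T = F
Thus S2 is false.

S3: This is ¬((¬N ↔ H) ↔ M) ∧ (¬Q ↓ G).

¬N = ¬F = T
¬N ↔ H = T ↔ T = T
(¬N ↔ H) ↔ M = T ↔ T = T
¬((¬N ↔ H) ↔ M) = ¬T = F
¬Q = ¬F = T
¬Q ↓ G = T ↓ T = F
¬((¬N ↔ H) ↔ M) ∧ (¬Q ↓ G) = F ∧ F = F
Thus S3 is false.

True statements: 1.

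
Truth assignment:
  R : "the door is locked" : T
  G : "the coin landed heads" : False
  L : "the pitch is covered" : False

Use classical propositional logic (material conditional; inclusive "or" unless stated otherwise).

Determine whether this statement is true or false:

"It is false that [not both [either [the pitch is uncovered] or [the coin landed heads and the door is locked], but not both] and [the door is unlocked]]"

This is not ((not L xor (G and R)) nand not R).

not L = not False = True
G and R = False and True = False
not L xor (G and R) = True xor False = True
not R = not True = False
(not L xor (G and R)) nand not R = True nand False = True
not ((not L xor (G and R)) nand not R) = not True = False

The statement is false.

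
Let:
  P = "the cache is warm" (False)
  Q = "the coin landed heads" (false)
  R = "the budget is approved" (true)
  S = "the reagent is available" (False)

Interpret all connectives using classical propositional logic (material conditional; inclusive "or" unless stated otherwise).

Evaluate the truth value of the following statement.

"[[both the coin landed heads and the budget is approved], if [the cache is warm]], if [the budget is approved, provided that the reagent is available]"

True

Values: S=F, R=T, P=F, Q=F.
In symbols: (S → R) → (P → (Q ∧ R))

S → R = F → T = T
Q ∧ R = F ∧ T = F
P → (Q ∧ R) = F → F = T
(S → R) → (P → (Q ∧ R)) = T → T = T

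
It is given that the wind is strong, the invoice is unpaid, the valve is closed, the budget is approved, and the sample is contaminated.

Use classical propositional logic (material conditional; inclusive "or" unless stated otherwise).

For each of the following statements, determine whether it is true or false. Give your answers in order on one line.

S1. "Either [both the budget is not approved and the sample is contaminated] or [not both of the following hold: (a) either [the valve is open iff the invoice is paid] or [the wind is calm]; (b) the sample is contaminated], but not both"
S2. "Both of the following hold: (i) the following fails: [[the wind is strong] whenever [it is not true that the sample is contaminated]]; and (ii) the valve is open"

Let S = "the budget is approved" (True), U = "the sample is contaminated" (True), R = "the valve is open" (False), Q = "the invoice is paid" (False), P = "the wind is strong" (True).

S1: Formalization: (not S and U) xor (((R iff Q) or not P) nand U)

not S = not True = False
not S and U = False and True = False
R iff Q = False iff False = True
not P = not True = False
(R iff Q) or not P = True or False = True
((R iff Q) or not P) nand U = True nand True = False
(not S and U) xor (((R iff Q) or not P) nand U) = False xor False = False
Thus S1 is false.

S2: Parsed as not (not U -> P) and R

not U = not True = False
not U -> P = False -> True = True
not (not U -> P) = not True = False
not (not U -> P) and R = False and False = False
Hence S2 is false.

S1 False, S2 False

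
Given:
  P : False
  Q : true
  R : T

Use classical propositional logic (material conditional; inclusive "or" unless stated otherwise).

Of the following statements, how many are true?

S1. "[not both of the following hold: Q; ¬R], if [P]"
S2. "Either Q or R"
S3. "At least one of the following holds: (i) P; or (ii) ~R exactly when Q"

S1: Formalization: P → (Q ↑ ¬R)

¬R = ¬T = F
Q ↑ ¬R = T ↑ F = T
P → (Q ↑ ¬R) = F → T = T
Thus S1 is true.

S2: Formalization: Q ∨ R

Q ∨ R = T ∨ T = T
Thus S2 is true.

S3: In symbols: P ∨ (¬R ↔ Q)

¬R = ¬T = F
¬R ↔ Q = F ↔ T = F
P ∨ (¬R ↔ Q) = F ∨ F = F
So S3 is false.

True statements: 2.

2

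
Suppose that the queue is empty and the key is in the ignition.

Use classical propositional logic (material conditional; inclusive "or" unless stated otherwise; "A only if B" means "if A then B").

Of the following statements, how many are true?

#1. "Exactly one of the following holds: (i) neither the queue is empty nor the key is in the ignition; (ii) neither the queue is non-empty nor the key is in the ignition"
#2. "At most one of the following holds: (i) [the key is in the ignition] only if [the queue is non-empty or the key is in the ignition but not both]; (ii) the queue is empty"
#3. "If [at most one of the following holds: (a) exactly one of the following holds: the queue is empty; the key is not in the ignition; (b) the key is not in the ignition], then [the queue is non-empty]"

0

Let P = "the queue is empty" (True), U = "the key is in the ignition" (True).

#1: Formalization: (P nor U) xor (not P nor U)

P nor U = True nor True = False
not P = not True = False
not P nor U = False nor True = False
(P nor U) xor (not P nor U) = False xor False = False
So #1 is false.

#2: Parsed as (U -> (not P xor U)) nand P

not P = not True = False
not P xor U = False xor True = True
U -> (not P xor U) = True -> True = True
(U -> (not P xor U)) nand P = True nand True = False
Thus #2 is false.

#3: In symbols: ((P xor not U) nand not U) -> not P

not U = not True = False
P xor not U = True xor False = True
not U = not True = False
(P xor not U) nand not U = True nand False = True
not P = not True = False
((P xor not U) nand not U) -> not P = True -> False = False
Thus #3 is false.

True statements: 0 (none).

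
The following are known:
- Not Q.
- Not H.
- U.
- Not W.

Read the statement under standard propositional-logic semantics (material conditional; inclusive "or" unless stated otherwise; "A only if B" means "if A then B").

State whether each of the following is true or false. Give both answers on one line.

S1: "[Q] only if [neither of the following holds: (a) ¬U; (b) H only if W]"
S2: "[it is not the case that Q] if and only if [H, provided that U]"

S1: In symbols: Q -> (not U nor (H -> W))

not U = not True = False
H -> W = False -> False = True
not U nor (H -> W) = False nor True = False
Q -> (not U nor (H -> W)) = False -> False = True
Thus S1 is true.

S2: Formalization: not Q iff (U -> H)

not Q = not False = True
U -> H = True -> False = False
not Q iff (U -> H) = True iff False = False
So S2 is false.

S1 True; S2 False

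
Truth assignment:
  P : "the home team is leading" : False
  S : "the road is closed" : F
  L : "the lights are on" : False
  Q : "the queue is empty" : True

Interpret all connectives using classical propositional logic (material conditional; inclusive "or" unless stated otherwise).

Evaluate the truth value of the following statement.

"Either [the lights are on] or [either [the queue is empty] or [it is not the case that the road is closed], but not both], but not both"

This is L xor (Q xor not S).

not S = not False = True
Q xor not S = True xor True = False
L xor (Q xor not S) = False xor False = False

false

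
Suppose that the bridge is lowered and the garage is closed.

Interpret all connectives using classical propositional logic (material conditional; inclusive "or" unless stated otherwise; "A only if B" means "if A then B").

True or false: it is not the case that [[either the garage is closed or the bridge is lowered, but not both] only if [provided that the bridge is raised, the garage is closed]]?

The statement is false.

Let Q = "the garage is closed" (True), P = "the bridge is raised" (False).
Parsed as not ((Q xor not P) -> (P -> Q))

not P = not False = True
Q xor not P = True xor True = False
P -> Q = False -> True = True
(Q xor not P) -> (P -> Q) = False -> True = True
not ((Q xor not P) -> (P -> Q)) = not True = False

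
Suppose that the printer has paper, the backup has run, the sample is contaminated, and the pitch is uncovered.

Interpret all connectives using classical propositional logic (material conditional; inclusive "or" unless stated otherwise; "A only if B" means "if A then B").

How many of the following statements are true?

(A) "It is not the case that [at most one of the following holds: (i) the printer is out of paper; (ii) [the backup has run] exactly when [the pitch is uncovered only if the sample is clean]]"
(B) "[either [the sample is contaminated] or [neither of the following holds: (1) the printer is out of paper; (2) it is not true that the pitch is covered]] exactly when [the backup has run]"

Let S = "the printer has paper" (T), N = "the backup has run" (T), K = "the pitch is covered" (F), P = "the sample is contaminated" (T).

(A): This is ¬(¬S ↑ (N ↔ (¬K → ¬P))).

¬S = ¬T = F
¬K = ¬F = T
¬P = ¬T = F
¬K → ¬P = T → F = F
N ↔ (¬K → ¬P) = T ↔ F = F
¬S ↑ (N ↔ (¬K → ¬P)) = F ↑ F = T
¬(¬S ↑ (N ↔ (¬K → ¬P))) = ¬T = F
Thus (A) is false.

(B): This is (P ∨ (¬S ↓ ¬K)) ↔ N.

¬S = ¬T = F
¬K = ¬F = T
¬S ↓ ¬K = F ↓ T = F
P ∨ (¬S ↓ ¬K) = T ∨ F = T
(P ∨ (¬S ↓ ¬K)) ↔ N = T ↔ T = T
Hence (B) is true.

True statements: 1 ((B)).

1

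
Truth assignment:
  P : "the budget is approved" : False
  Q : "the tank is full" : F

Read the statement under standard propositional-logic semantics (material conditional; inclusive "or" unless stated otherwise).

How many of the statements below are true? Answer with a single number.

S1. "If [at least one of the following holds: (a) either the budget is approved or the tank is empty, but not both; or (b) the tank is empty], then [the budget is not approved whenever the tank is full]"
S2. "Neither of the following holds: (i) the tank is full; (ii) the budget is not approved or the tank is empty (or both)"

S1: Parsed as ((P xor ~Q) | ~Q) -> (Q -> ~P)

~Q = ~F = T
P xor ~Q = F xor T = T
~Q = ~F = T
(P xor ~Q) | ~Q = T | T = T
~P = ~F = T
Q -> ~P = F -> T = T
((P xor ~Q) | ~Q) -> (Q -> ~P) = T -> T = T
Thus S1 is true.

S2: Formalization: Q nor (~P | ~Q)

~P = ~F = T
~Q = ~F = T
~P | ~Q = T | T = T
Q nor (~P | ~Q) = F nor T = F
Hence S2 is false.

1 of the 2 statements is true.

1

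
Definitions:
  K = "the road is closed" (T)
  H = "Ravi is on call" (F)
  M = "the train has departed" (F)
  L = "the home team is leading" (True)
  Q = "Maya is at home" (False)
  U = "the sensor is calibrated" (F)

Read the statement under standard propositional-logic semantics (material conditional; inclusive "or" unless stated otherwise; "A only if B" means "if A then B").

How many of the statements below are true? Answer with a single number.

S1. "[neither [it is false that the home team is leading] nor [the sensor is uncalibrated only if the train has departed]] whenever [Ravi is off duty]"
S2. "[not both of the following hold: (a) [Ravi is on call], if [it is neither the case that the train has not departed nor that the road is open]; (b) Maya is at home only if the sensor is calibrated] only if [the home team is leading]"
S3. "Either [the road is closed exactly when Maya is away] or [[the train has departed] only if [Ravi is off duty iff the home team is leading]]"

S1: In symbols: ¬H → (¬L ↓ (¬U → M))

¬H = ¬F = T
¬L = ¬T = F
¬U = ¬F = T
¬U → M = T → F = F
¬L ↓ (¬U → M) = F ↓ F = T
¬H → (¬L ↓ (¬U → M)) = T → T = T
So S1 is true.

S2: Formalization: (((¬M ↓ ¬K) → H) ↑ (Q → U)) → L

¬M = ¬F = T
¬K = ¬T = F
¬M ↓ ¬K = T ↓ F = F
(¬M ↓ ¬K) → H = F → F = T
Q → U = F → F = T
((¬M ↓ ¬K) → H) ↑ (Q → U) = T ↑ T = F
(((¬M ↓ ¬K) → H) ↑ (Q → U)) → L = F → T = T
So S2 is true.

S3: This is (K ↔ ¬Q) ∨ (M → (¬H ↔ L)).

¬Q = ¬F = T
K ↔ ¬Q = T ↔ T = T
¬H = ¬F = T
¬H ↔ L = T ↔ T = T
M → (¬H ↔ L) = F → T = T
(K ↔ ¬Q) ∨ (M → (¬H ↔ L)) = T ∨ T = T
So S3 is true.

True statements: 3 (S1, S2, S3).

3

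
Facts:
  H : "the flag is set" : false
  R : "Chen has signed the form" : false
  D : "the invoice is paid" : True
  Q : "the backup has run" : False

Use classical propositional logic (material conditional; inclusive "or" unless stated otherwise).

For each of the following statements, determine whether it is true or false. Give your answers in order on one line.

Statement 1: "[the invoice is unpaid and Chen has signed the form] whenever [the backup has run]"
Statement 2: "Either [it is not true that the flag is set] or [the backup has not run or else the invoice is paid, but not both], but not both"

Statement 1 T / Statement 2 T

Statement 1: In symbols: Q -> (~D & R)

~D = ~T = F
~D & R = F & F = F
Q -> (~D & R) = F -> F = T
Thus Statement 1 is true.

Statement 2: Parsed as ~H xor (~Q xor D)

~H = ~F = T
~Q = ~F = T
~Q xor D = T xor T = F
~H xor (~Q xor D) = T xor F = T
Thus Statement 2 is true.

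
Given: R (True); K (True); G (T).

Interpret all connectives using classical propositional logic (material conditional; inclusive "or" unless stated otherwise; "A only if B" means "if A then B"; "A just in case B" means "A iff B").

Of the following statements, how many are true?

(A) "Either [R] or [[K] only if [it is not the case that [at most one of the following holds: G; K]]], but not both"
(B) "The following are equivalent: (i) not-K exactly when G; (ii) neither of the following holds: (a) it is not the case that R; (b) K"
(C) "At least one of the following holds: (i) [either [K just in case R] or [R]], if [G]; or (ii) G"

2

(A): Parsed as R xor (K -> not (G nand K))

G nand K = True nand True = False
not (G nand K) = not False = True
K -> not (G nand K) = True -> True = True
R xor (K -> not (G nand K)) = True xor True = False
Thus (A) is false.

(B): In symbols: (not K iff G) iff (not R nor K)

not K = not True = False
not K iff G = False iff True = False
not R = not True = False
not R nor K = False nor True = False
(not K iff G) iff (not R nor K) = False iff False = True
Hence (B) is true.

(C): Formalization: (G -> ((K iff R) or R)) or G

K iff R = True iff True = True
(K iff R) or R = True or True = True
G -> ((K iff R) or R) = True -> True = True
(G -> ((K iff R) or R)) or G = True or True = True
So (C) is true.

True statements: 2 ((B), (C)).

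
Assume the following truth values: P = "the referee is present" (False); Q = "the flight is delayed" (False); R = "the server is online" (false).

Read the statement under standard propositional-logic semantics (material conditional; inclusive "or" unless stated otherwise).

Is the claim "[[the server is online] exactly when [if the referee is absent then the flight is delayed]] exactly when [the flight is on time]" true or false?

True.

Values: R=False, P=False, Q=False.
In symbols: (R iff (not P -> Q)) iff not Q

not P = not False = True
not P -> Q = True -> False = False
R iff (not P -> Q) = False iff False = True
not Q = not False = True
(R iff (not P -> Q)) iff not Q = True iff True = True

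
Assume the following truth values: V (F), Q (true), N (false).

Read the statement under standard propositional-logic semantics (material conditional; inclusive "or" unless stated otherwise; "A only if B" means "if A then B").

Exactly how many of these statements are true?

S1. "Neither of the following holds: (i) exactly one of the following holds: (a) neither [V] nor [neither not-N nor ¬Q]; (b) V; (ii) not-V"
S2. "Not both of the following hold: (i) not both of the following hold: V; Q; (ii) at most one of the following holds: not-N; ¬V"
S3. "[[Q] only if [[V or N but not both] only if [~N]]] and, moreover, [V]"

1

S1: Parsed as ((V ↓ (¬N ↓ ¬Q)) ⊕ V) ↓ ¬V

¬N = ¬F = T
¬Q = ¬T = F
¬N ↓ ¬Q = T ↓ F = F
V ↓ (¬N ↓ ¬Q) = F ↓ F = T
(V ↓ (¬N ↓ ¬Q)) ⊕ V = T ⊕ F = T
¬V = ¬F = T
((V ↓ (¬N ↓ ¬Q)) ⊕ V) ↓ ¬V = T ↓ T = F
Thus S1 is false.

S2: Formalization: (V ↑ Q) ↑ (¬N ↑ ¬V)

V ↑ Q = F ↑ T = T
¬N = ¬F = T
¬V = ¬F = T
¬N ↑ ¬V = T ↑ T = F
(V ↑ Q) ↑ (¬N ↑ ¬V) = T ↑ F = T
Hence S2 is true.

S3: Formalization: (Q → ((V ⊕ N) → ¬N)) ∧ V

V ⊕ N = F ⊕ F = F
¬N = ¬F = T
(V ⊕ N) → ¬N = F → T = T
Q → ((V ⊕ N) → ¬N) = T → T = T
(Q → ((V ⊕ N) → ¬N)) ∧ V = T ∧ F = F
Thus S3 is false.

Count: 1.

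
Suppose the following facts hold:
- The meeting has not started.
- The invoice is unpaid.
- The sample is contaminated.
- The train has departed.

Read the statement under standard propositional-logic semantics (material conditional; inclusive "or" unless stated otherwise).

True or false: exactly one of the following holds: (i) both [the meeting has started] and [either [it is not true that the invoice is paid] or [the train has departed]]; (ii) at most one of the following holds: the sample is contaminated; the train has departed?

Let P = "the meeting has started" (F), Q = "the invoice is paid" (F), S = "the train has departed" (T), R = "the sample is contaminated" (T).
Formalization: (P ∧ (¬Q ∨ S)) ⊕ (R ↑ S)

¬Q = ¬F = T
¬Q ∨ S = T ∨ T = T
P ∧ (¬Q ∨ S) = F ∧ T = F
R ↑ S = T ↑ T = F
(P ∧ (¬Q ∨ S)) ⊕ (R ↑ S) = F ⊕ F = F

False.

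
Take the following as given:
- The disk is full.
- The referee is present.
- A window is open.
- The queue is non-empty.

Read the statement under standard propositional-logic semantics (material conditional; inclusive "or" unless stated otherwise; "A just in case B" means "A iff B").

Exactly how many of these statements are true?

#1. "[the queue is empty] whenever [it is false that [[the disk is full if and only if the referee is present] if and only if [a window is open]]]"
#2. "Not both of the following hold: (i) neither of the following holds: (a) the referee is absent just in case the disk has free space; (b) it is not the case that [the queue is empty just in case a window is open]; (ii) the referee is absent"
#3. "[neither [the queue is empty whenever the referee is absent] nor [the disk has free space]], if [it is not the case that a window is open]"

3

Let P = "the disk is full" (T), Q = "the referee is present" (T), R = "a window is open" (T), S = "the queue is empty" (F).

#1: Parsed as ~((P <-> Q) <-> R) -> S

P <-> Q = T <-> T = T
(P <-> Q) <-> R = T <-> T = T
~((P <-> Q) <-> R) = ~T = F
~((P <-> Q) <-> R) -> S = F -> F = T
So #1 is true.

#2: Parsed as ((~Q <-> ~P) nor ~(S <-> R)) nand ~Q

~Q = ~T = F
~P = ~T = F
~Q <-> ~P = F <-> F = T
S <-> R = F <-> T = F
~(S <-> R) = ~F = T
(~Q <-> ~P) nor ~(S <-> R) = T nor T = F
~Q = ~T = F
((~Q <-> ~P) nor ~(S <-> R)) nand ~Q = F nand F = T
So #2 is true.

#3: Formalization: ~R -> ((~Q -> S) nor ~P)

~R = ~T = F
~Q = ~T = F
~Q -> S = F -> F = T
~P = ~T = F
(~Q -> S) nor ~P = T nor F = F
~R -> ((~Q -> S) nor ~P) = F -> F = T
Hence #3 is true.

True statements: 3.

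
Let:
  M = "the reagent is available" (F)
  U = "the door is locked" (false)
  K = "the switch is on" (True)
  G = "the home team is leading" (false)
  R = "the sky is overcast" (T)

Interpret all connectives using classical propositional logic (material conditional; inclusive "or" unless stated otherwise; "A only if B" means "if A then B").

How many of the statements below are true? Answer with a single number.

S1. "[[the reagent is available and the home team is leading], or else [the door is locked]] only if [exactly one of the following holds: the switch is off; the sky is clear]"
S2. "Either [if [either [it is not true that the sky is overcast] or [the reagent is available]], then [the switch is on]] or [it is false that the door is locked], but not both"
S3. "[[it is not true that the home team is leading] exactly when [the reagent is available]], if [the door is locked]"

2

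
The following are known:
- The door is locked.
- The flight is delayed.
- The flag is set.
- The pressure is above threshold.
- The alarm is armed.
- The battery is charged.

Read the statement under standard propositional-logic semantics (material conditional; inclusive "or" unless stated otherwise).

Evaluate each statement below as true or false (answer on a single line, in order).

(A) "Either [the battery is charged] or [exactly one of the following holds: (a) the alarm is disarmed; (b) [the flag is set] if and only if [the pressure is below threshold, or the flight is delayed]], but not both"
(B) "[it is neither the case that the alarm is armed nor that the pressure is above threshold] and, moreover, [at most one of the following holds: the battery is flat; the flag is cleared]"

Let V = "the battery is charged" (T), U = "the alarm is armed" (T), R = "the flag is set" (T), S = "the pressure is above threshold" (T), Q = "the flight is delayed" (T).

(A): Formalization: V xor (~U xor (R <-> (~S | Q)))

~U = ~T = F
~S = ~T = F
~S | Q = F | T = T
R <-> (~S | Q) = T <-> T = T
~U xor (R <-> (~S | Q)) = F xor T = T
V xor (~U xor (R <-> (~S | Q))) = T xor T = F
So (A) is false.

(B): In symbols: (U nor S) & (~V nand ~R)

U nor S = T nor T = F
~V = ~T = F
~R = ~T = F
~V nand ~R = F nand F = T
(U nor S) & (~V nand ~R) = F & T = F
Hence (B) is false.

(A) F / (B) F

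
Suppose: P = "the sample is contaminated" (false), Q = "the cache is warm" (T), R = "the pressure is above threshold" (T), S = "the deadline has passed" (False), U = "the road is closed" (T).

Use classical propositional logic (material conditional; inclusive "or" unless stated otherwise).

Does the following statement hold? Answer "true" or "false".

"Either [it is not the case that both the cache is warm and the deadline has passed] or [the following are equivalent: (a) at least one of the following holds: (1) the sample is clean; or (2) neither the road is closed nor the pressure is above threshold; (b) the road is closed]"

This is (Q nand S) | ((~P | (U nor R)) <-> U).

Q nand S = T nand F = T
~P = ~F = T
U nor R = T nor T = F
~P | (U nor R) = T | F = T
(~P | (U nor R)) <-> U = T <-> T = T
(Q nand S) | ((~P | (U nor R)) <-> U) = T | T = T

True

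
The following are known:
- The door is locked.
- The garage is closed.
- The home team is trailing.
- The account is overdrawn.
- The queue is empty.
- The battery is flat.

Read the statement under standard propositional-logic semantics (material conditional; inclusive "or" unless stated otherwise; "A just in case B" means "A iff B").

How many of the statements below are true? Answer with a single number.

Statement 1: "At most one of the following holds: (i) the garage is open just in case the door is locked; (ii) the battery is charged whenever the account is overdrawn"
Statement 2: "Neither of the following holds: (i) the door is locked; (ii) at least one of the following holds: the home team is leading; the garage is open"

1

Let Q = "the garage is closed" (True), P = "the door is locked" (True), S = "the account is overdrawn" (True), V = "the battery is charged" (False), R = "the home team is leading" (False).

Statement 1: Parsed as (not Q iff P) nand (S -> V)

not Q = not True = False
not Q iff P = False iff True = False
S -> V = True -> False = False
(not Q iff P) nand (S -> V) = False nand False = True
So Statement 1 is true.

Statement 2: Parsed as P nor (R or not Q)

not Q = not True = False
R or not Q = False or False = False
P nor (R or not Q) = True nor False = False
Hence Statement 2 is false.

Count: 1.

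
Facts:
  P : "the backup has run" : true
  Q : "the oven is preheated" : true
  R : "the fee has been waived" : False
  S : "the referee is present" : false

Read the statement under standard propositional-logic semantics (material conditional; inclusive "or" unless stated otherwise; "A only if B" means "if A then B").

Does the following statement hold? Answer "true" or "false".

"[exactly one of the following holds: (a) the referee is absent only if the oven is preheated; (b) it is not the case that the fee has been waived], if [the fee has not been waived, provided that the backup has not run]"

false

Values: P=T, R=F, S=F, Q=T.
In symbols: (¬P → ¬R) → ((¬S → Q) ⊕ ¬R)

¬P = ¬T = F
¬R = ¬F = T
¬P → ¬R = F → T = T
¬S = ¬F = T
¬S → Q = T → T = T
¬R = ¬F = T
(¬S → Q) ⊕ ¬R = T ⊕ T = F
(¬P → ¬R) → ((¬S → Q) ⊕ ¬R) = T → F = F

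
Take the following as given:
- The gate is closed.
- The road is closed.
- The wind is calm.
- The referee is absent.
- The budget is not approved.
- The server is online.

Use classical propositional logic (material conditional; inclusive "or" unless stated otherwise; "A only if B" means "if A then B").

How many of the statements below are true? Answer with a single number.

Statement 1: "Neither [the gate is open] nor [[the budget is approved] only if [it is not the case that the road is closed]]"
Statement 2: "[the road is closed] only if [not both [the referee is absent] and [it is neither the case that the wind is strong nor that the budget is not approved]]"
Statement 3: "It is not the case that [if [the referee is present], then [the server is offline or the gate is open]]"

1

Let U = "the gate is open" (F), R = "the budget is approved" (F), S = "the road is closed" (T), P = "the referee is present" (F), Q = "the wind is strong" (F), V = "the server is online" (T).

Statement 1: In symbols: U nor (R -> ~S)

~S = ~T = F
R -> ~S = F -> F = T
U nor (R -> ~S) = F nor T = F
So Statement 1 is false.

Statement 2: This is S -> (~P nand (Q nor ~R)).

~P = ~F = T
~R = ~F = T
Q nor ~R = F nor T = F
~P nand (Q nor ~R) = T nand F = T
S -> (~P nand (Q nor ~R)) = T -> T = T
Hence Statement 2 is true.

Statement 3: This is ~(P -> (~V | U)).

~V = ~T = F
~V | U = F | F = F
P -> (~V | U) = F -> F = T
~(P -> (~V | U)) = ~T = F
So Statement 3 is false.

True statements: 1 (Statement 2).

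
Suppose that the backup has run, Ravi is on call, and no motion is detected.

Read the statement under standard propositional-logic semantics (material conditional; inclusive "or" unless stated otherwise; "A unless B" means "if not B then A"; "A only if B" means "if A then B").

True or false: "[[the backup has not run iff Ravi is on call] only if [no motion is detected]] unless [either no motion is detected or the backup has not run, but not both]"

The statement is true.

Let S = "the backup has run" (True), P = "Ravi is on call" (True), R = "motion is detected" (False).
In symbols: ((not S iff P) -> not R) or (not R xor not S)

not S = not True = False
not S iff P = False iff True = False
not R = not False = True
(not S iff P) -> not R = False -> True = True
not R = not False = True
not S = not True = False
not R xor not S = True xor False = True
((not S iff P) -> not R) or (not R xor not S) = True or True = True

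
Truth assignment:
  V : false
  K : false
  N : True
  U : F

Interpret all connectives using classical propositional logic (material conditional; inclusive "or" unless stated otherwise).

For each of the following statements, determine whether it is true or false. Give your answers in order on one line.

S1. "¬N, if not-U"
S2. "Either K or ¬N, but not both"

S1 false, S2 false

S1: In symbols: ~U -> ~N

~U = ~F = T
~N = ~T = F
~U -> ~N = T -> F = F
Thus S1 is false.

S2: Formalization: K xor ~N

~N = ~T = F
K xor ~N = F xor F = F
Thus S2 is false.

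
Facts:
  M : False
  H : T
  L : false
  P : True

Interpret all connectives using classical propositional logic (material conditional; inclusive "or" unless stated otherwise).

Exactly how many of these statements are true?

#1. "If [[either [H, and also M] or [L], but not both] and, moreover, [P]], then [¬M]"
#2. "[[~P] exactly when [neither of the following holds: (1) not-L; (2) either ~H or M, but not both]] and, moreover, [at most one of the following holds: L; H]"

2

#1: This is (((H and M) xor L) and P) -> not M.

H and M = True and False = False
(H and M) xor L = False xor False = False
((H and M) xor L) and P = False and True = False
not M = not False = True
(((H and M) xor L) and P) -> not M = False -> True = True
So #1 is true.

#2: This is (not P iff (not L nor (not H xor M))) and (L nand H).

not P = not True = False
not L = not False = True
not H = not True = False
not H xor M = False xor False = False
not L nor (not H xor M) = True nor False = False
not P iff (not L nor (not H xor M)) = False iff False = True
L nand H = False nand True = True
(not P iff (not L nor (not H xor M))) and (L nand H) = True and True = True
Hence #2 is true.

2 of the 2 statements are true (#1, #2).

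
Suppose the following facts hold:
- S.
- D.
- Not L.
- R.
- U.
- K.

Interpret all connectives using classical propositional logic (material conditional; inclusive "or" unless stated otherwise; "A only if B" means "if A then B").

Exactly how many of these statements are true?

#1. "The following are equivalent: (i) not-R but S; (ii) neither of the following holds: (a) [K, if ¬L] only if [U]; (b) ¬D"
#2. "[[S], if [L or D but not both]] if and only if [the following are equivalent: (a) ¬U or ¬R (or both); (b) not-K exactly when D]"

2

#1: This is (~R & S) <-> (((~L -> K) -> U) nor ~D).

~R = ~T = F
~R & S = F & T = F
~L = ~F = T
~L -> K = T -> T = T
(~L -> K) -> U = T -> T = T
~D = ~T = F
((~L -> K) -> U) nor ~D = T nor F = F
(~R & S) <-> (((~L -> K) -> U) nor ~D) = F <-> F = T
Thus #1 is true.

#2: In symbols: ((L xor D) -> S) <-> ((~U | ~R) <-> (~K <-> D))

L xor D = F xor T = T
(L xor D) -> S = T -> T = T
~U = ~T = F
~R = ~T = F
~U | ~R = F | F = F
~K = ~T = F
~K <-> D = F <-> T = F
(~U | ~R) <-> (~K <-> D) = F <-> F = T
((L xor D) -> S) <-> ((~U | ~R) <-> (~K <-> D)) = T <-> T = T
Hence #2 is true.

True statements: 2 (#1, #2).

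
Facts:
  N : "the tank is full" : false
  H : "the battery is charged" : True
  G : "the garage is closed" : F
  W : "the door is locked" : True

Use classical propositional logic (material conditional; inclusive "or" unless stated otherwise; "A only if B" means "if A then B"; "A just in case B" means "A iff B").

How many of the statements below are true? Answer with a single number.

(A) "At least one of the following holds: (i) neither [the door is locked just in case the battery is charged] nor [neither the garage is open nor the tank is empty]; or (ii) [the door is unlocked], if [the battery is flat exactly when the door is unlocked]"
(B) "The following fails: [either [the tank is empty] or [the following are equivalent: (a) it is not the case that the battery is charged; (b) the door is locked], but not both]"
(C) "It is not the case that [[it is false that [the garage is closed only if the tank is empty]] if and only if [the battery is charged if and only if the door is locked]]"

1

(A): In symbols: ((W iff H) nor (not G nor not N)) or ((not H iff not W) -> not W)

W iff H = True iff True = True
not G = not False = True
not N = not False = True
not G nor not N = True nor True = False
(W iff H) nor (not G nor not N) = True nor False = False
not H = not True = False
not W = not True = False
not H iff not W = False iff False = True
not W = not True = False
(not H iff not W) -> not W = True -> False = False
((W iff H) nor (not G nor not N)) or ((not H iff not W) -> not W) = False or False = False
Thus (A) is false.

(B): This is not (not N xor (not H iff W)).

not N = not False = True
not H = not True = False
not H iff W = False iff True = False
not N xor (not H iff W) = True xor False = True
not (not N xor (not H iff W)) = not True = False
Thus (B) is false.

(C): In symbols: not (not (G -> not N) iff (H iff W))

not N = not False = True
G -> not N = False -> True = True
not (G -> not N) = not True = False
H iff W = True iff True = True
not (G -> not N) iff (H iff W) = False iff True = False
not (not (G -> not N) iff (H iff W)) = not False = True
So (C) is true.

True statements: 1.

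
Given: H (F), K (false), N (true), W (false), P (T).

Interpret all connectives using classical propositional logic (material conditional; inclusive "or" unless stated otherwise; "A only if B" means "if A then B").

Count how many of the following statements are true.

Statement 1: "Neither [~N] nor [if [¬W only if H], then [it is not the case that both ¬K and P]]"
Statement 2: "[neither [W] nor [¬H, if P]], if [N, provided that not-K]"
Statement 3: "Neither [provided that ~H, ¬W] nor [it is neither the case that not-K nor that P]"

0

Statement 1: This is ¬N ↓ ((¬W → H) → (¬K ↑ P)).

¬N = ¬T = F
¬W = ¬F = T
¬W → H = T → F = F
¬K = ¬F = T
¬K ↑ P = T ↑ T = F
(¬W → H) → (¬K ↑ P) = F → F = T
¬N ↓ ((¬W → H) → (¬K ↑ P)) = F ↓ T = F
Thus Statement 1 is false.

Statement 2: Parsed as (¬K → N) → (W ↓ (P → ¬H))

¬K = ¬F = T
¬K → N = T → T = T
¬H = ¬F = T
P → ¬H = T → T = T
W ↓ (P → ¬H) = F ↓ T = F
(¬K → N) → (W ↓ (P → ¬H)) = T → F = F
Hence Statement 2 is false.

Statement 3: This is (¬H → ¬W) ↓ (¬K ↓ P).

¬H = ¬F = T
¬W = ¬F = T
¬H → ¬W = T → T = T
¬K = ¬F = T
¬K ↓ P = T ↓ T = F
(¬H → ¬W) ↓ (¬K ↓ P) = T ↓ F = F
So Statement 3 is false.

0 of the 3 statements are true (none).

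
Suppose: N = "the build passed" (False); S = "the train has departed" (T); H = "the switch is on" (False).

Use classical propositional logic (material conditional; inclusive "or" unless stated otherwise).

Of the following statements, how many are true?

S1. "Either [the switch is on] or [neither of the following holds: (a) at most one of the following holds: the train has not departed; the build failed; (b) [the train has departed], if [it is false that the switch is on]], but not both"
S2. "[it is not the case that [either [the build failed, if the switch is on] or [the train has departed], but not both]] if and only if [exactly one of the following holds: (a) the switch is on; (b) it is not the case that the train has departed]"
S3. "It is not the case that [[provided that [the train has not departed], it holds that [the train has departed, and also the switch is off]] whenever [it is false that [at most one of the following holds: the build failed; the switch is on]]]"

S1: Formalization: H xor ((not S nand not N) nor (not H -> S))

not S = not True = False
not N = not False = True
not S nand not N = False nand True = True
not H = not False = True
not H -> S = True -> True = True
(not S nand not N) nor (not H -> S) = True nor True = False
H xor ((not S nand not N) nor (not H -> S)) = False xor False = False
Hence S1 is false.

S2: In symbols: not ((H -> not N) xor S) iff (H xor not S)

not N = not False = True
H -> not N = False -> True = True
(H -> not N) xor S = True xor True = False
not ((H -> not N) xor S) = not False = True
not S = not True = False
H xor not S = False xor False = False
not ((H -> not N) xor S) iff (H xor not S) = True iff False = False
Hence S2 is false.

S3: In symbols: not (not (not N nand H) -> (not S -> (S and not H)))

not N = not False = True
not N nand H = True nand False = True
not (not N nand H) = not True = False
not S = not True = False
not H = not False = True
S and not H = True and True = True
not S -> (S and not H) = False -> True = True
not (not N nand H) -> (not S -> (S and not H)) = False -> True = True
not (not (not N nand H) -> (not S -> (S and not H))) = not True = False
So S3 is false.

0 of the 3 statements are true (none).

0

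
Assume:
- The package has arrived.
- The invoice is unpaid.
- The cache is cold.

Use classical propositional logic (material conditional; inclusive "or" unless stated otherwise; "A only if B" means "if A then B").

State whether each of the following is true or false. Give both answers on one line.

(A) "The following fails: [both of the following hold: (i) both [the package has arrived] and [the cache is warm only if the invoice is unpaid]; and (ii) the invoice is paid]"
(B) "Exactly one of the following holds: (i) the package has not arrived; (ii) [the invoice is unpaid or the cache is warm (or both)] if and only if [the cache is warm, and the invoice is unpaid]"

(A) True, (B) False

Let P = "the package has arrived" (T), R = "the cache is warm" (F), Q = "the invoice is paid" (F).

(A): Formalization: ¬((P ∧ (R → ¬Q)) ∧ Q)

¬Q = ¬F = T
R → ¬Q = F → T = T
P ∧ (R → ¬Q) = T ∧ T = T
(P ∧ (R → ¬Q)) ∧ Q = T ∧ F = F
¬((P ∧ (R → ¬Q)) ∧ Q) = ¬F = T
Thus (A) is true.

(B): Formalization: ¬P ⊕ ((¬Q ∨ R) ↔ (R ∧ ¬Q))

¬P = ¬T = F
¬Q = ¬F = T
¬Q ∨ R = T ∨ F = T
¬Q = ¬F = T
R ∧ ¬Q = F ∧ T = F
(¬Q ∨ R) ↔ (R ∧ ¬Q) = T ↔ F = F
¬P ⊕ ((¬Q ∨ R) ↔ (R ∧ ¬Q)) = F ⊕ F = F
Thus (B) is false.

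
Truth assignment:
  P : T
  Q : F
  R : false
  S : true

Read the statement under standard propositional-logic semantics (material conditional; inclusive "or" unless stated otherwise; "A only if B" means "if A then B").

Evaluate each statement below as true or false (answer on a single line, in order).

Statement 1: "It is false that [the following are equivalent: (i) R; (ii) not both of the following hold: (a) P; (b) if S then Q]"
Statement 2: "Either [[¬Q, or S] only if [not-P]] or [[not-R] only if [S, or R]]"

Statement 1 True; Statement 2 True

Statement 1: This is ~(R <-> (P nand (S -> Q))).

S -> Q = T -> F = F
P nand (S -> Q) = T nand F = T
R <-> (P nand (S -> Q)) = F <-> T = F
~(R <-> (P nand (S -> Q))) = ~F = T
Hence Statement 1 is true.

Statement 2: Formalization: ((~Q | S) -> ~P) | (~R -> (S | R))

~Q = ~F = T
~Q | S = T | T = T
~P = ~T = F
(~Q | S) -> ~P = T -> F = F
~R = ~F = T
S | R = T | F = T
~R -> (S | R) = T -> T = T
((~Q | S) -> ~P) | (~R -> (S | R)) = F | T = T
So Statement 2 is true.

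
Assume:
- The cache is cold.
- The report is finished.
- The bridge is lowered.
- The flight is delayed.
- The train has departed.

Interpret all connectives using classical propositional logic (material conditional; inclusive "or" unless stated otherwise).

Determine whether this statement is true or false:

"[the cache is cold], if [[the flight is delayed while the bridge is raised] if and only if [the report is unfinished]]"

True.

Let S = "the flight is delayed" (T), R = "the bridge is raised" (F), Q = "the report is finished" (T), P = "the cache is warm" (F).
Formalization: ((S & R) <-> ~Q) -> ~P

S & R = T & F = F
~Q = ~T = F
(S & R) <-> ~Q = F <-> F = T
~P = ~F = T
((S & R) <-> ~Q) -> ~P = T -> T = T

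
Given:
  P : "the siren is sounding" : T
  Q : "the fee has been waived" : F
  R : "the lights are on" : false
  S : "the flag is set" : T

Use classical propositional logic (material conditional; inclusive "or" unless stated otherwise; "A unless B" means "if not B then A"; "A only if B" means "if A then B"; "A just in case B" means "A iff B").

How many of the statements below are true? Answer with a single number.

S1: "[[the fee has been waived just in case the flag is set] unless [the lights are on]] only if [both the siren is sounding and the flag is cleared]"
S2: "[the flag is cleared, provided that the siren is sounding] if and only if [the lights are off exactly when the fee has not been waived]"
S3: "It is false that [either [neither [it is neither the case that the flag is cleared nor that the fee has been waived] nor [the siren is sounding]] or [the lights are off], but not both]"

1

S1: Parsed as ((Q iff S) or R) -> (P and not S)

Q iff S = False iff True = False
(Q iff S) or R = False or False = False
not S = not True = False
P and not S = True and False = False
((Q iff S) or R) -> (P and not S) = False -> False = True
So S1 is true.

S2: Formalization: (P -> not S) iff (not R iff not Q)

not S = not True = False
P -> not S = True -> False = False
not R = not False = True
not Q = not False = True
not R iff not Q = True iff True = True
(P -> not S) iff (not R iff not Q) = False iff True = False
Hence S2 is false.

S3: This is not (((not S nor Q) nor P) xor not R).

not S = not True = False
not S nor Q = False nor False = True
(not S nor Q) nor P = True nor True = False
not R = not False = True
((not S nor Q) nor P) xor not R = False xor True = True
not (((not S nor Q) nor P) xor not R) = not True = False
Hence S3 is false.

True statements: 1 (S1).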